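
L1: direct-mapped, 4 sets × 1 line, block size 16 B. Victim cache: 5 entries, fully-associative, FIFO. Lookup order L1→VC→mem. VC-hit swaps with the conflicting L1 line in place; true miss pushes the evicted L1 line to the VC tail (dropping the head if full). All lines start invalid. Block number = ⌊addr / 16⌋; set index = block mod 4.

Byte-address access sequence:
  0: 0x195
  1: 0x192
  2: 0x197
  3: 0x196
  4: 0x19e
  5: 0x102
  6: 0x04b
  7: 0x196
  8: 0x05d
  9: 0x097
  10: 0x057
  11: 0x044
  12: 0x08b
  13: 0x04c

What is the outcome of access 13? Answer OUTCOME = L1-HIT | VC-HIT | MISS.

OUTCOME = VC-HIT

#0 0x195→b25/s1 MISS; vc=[]
#1 0x192→b25/s1 L1-HIT; vc=[]
#2 0x197→b25/s1 L1-HIT; vc=[]
#3 0x196→b25/s1 L1-HIT; vc=[]
#4 0x19e→b25/s1 L1-HIT; vc=[]
#5 0x102→b16/s0 MISS; vc=[]
#6 0x4b→b4/s0 MISS; vc=[16]
#7 0x196→b25/s1 L1-HIT; vc=[16]
#8 0x5d→b5/s1 MISS; vc=[16,25]
#9 0x97→b9/s1 MISS; vc=[16,25,5]
#10 0x57→b5/s1 VC-HIT; vc=[16,25,9]
#11 0x44→b4/s0 L1-HIT; vc=[16,25,9]
#12 0x8b→b8/s0 MISS; vc=[16,25,9,4]
#13 0x4c→b4/s0 VC-HIT; vc=[16,25,9,8]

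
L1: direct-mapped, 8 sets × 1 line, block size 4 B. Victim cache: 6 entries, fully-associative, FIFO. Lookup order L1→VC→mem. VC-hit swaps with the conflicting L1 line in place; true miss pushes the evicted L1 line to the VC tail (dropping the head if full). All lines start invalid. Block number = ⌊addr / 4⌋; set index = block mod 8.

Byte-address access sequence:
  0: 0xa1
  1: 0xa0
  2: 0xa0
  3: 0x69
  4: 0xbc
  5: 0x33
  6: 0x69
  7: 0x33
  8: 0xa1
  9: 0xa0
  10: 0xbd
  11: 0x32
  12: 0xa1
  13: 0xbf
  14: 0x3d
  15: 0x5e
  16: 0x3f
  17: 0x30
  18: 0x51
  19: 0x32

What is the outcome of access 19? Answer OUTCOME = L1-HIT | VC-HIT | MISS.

#0 0xa1→b40/s0 MISS; vc=[]
#1 0xa0→b40/s0 L1-HIT; vc=[]
#2 0xa0→b40/s0 L1-HIT; vc=[]
#3 0x69→b26/s2 MISS; vc=[]
#4 0xbc→b47/s7 MISS; vc=[]
#5 0x33→b12/s4 MISS; vc=[]
#6 0x69→b26/s2 L1-HIT; vc=[]
#7 0x33→b12/s4 L1-HIT; vc=[]
#8 0xa1→b40/s0 L1-HIT; vc=[]
#9 0xa0→b40/s0 L1-HIT; vc=[]
#10 0xbd→b47/s7 L1-HIT; vc=[]
#11 0x32→b12/s4 L1-HIT; vc=[]
#12 0xa1→b40/s0 L1-HIT; vc=[]
#13 0xbf→b47/s7 L1-HIT; vc=[]
#14 0x3d→b15/s7 MISS; vc=[47]
#15 0x5e→b23/s7 MISS; vc=[47,15]
#16 0x3f→b15/s7 VC-HIT; vc=[47,23]
#17 0x30→b12/s4 L1-HIT; vc=[47,23]
#18 0x51→b20/s4 MISS; vc=[47,23,12]
#19 0x32→b12/s4 VC-HIT; vc=[47,23,20]

OUTCOME = VC-HIT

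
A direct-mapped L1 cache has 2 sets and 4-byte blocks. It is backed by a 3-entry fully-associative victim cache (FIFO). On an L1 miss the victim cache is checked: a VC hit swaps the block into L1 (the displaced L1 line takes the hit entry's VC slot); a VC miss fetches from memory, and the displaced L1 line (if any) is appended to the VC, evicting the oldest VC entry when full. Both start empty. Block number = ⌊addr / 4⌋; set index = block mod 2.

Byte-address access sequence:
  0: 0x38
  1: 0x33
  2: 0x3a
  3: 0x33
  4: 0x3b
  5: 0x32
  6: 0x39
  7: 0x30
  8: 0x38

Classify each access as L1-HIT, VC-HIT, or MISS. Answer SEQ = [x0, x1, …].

SEQ = [MISS, MISS, VC-HIT, VC-HIT, VC-HIT, VC-HIT, VC-HIT, VC-HIT, VC-HIT]

#0 0x38→b14/s0 MISS; vc=[]
#1 0x33→b12/s0 MISS; vc=[14]
#2 0x3a→b14/s0 VC-HIT; vc=[12]
#3 0x33→b12/s0 VC-HIT; vc=[14]
#4 0x3b→b14/s0 VC-HIT; vc=[12]
#5 0x32→b12/s0 VC-HIT; vc=[14]
#6 0x39→b14/s0 VC-HIT; vc=[12]
#7 0x30→b12/s0 VC-HIT; vc=[14]
#8 0x38→b14/s0 VC-HIT; vc=[12]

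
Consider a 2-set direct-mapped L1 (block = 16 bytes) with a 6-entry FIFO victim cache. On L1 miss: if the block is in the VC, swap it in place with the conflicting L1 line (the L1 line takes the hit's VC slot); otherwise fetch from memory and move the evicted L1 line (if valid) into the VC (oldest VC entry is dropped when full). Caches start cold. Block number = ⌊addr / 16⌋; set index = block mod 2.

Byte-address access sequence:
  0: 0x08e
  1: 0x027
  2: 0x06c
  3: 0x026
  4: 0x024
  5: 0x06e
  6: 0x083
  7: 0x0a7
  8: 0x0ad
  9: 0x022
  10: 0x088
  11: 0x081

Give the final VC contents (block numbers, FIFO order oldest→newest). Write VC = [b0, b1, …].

#0 0x8e→b8/s0 MISS; vc=[]
#1 0x27→b2/s0 MISS; vc=[8]
#2 0x6c→b6/s0 MISS; vc=[8,2]
#3 0x26→b2/s0 VC-HIT; vc=[8,6]
#4 0x24→b2/s0 L1-HIT; vc=[8,6]
#5 0x6e→b6/s0 VC-HIT; vc=[8,2]
#6 0x83→b8/s0 VC-HIT; vc=[6,2]
#7 0xa7→b10/s0 MISS; vc=[6,2,8]
#8 0xad→b10/s0 L1-HIT; vc=[6,2,8]
#9 0x22→b2/s0 VC-HIT; vc=[6,10,8]
#10 0x88→b8/s0 VC-HIT; vc=[6,10,2]
#11 0x81→b8/s0 L1-HIT; vc=[6,10,2]

VC = [6, 10, 2]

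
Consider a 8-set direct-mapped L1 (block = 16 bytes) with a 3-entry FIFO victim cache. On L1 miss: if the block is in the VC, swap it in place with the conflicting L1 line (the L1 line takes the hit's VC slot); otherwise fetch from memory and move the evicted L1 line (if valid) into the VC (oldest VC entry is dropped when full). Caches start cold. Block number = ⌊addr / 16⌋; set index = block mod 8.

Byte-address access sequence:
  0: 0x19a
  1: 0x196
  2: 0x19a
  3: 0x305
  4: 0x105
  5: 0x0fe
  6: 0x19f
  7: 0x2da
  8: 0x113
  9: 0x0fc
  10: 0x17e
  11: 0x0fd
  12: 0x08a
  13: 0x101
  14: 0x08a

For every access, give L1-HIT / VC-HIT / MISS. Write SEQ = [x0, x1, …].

SEQ = [MISS, L1-HIT, L1-HIT, MISS, MISS, MISS, L1-HIT, MISS, MISS, L1-HIT, MISS, VC-HIT, MISS, VC-HIT, VC-HIT]

0: 0x19a (blk 25, set 1) → MISS  vc=[]
1: 0x196 (blk 25, set 1) → L1-HIT  vc=[]
2: 0x19a (blk 25, set 1) → L1-HIT  vc=[]
3: 0x305 (blk 48, set 0) → MISS  vc=[]
4: 0x105 (blk 16, set 0) → MISS  vc=[48]
5: 0xfe (blk 15, set 7) → MISS  vc=[48]
6: 0x19f (blk 25, set 1) → L1-HIT  vc=[48]
7: 0x2da (blk 45, set 5) → MISS  vc=[48]
8: 0x113 (blk 17, set 1) → MISS  vc=[48, 25]
9: 0xfc (blk 15, set 7) → L1-HIT  vc=[48, 25]
10: 0x17e (blk 23, set 7) → MISS  vc=[48, 25, 15]
11: 0xfd (blk 15, set 7) → VC-HIT  vc=[48, 25, 23]
12: 0x8a (blk 8, set 0) → MISS  vc=[25, 23, 16]
13: 0x101 (blk 16, set 0) → VC-HIT  vc=[25, 23, 8]
14: 0x8a (blk 8, set 0) → VC-HIT  vc=[25, 23, 16]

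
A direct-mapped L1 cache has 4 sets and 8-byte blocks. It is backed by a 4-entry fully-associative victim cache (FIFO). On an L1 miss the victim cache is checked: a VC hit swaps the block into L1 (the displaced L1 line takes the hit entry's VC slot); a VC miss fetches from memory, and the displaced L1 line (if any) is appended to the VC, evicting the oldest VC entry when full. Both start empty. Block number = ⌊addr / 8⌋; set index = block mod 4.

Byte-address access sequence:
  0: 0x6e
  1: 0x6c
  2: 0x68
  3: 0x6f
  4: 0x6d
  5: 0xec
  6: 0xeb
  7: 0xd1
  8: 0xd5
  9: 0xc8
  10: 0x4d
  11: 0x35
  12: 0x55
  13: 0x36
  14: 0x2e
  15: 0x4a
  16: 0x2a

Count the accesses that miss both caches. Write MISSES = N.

MISSES = 8

0: 0x6e (blk 13, set 1) → MISS  vc=[]
1: 0x6c (blk 13, set 1) → L1-HIT  vc=[]
2: 0x68 (blk 13, set 1) → L1-HIT  vc=[]
3: 0x6f (blk 13, set 1) → L1-HIT  vc=[]
4: 0x6d (blk 13, set 1) → L1-HIT  vc=[]
5: 0xec (blk 29, set 1) → MISS  vc=[13]
6: 0xeb (blk 29, set 1) → L1-HIT  vc=[13]
7: 0xd1 (blk 26, set 2) → MISS  vc=[13]
8: 0xd5 (blk 26, set 2) → L1-HIT  vc=[13]
9: 0xc8 (blk 25, set 1) → MISS  vc=[13, 29]
10: 0x4d (blk 9, set 1) → MISS  vc=[13, 29, 25]
11: 0x35 (blk 6, set 2) → MISS  vc=[13, 29, 25, 26]
12: 0x55 (blk 10, set 2) → MISS  vc=[29, 25, 26, 6]
13: 0x36 (blk 6, set 2) → VC-HIT  vc=[29, 25, 26, 10]
14: 0x2e (blk 5, set 1) → MISS  vc=[25, 26, 10, 9]
15: 0x4a (blk 9, set 1) → VC-HIT  vc=[25, 26, 10, 5]
16: 0x2a (blk 5, set 1) → VC-HIT  vc=[25, 26, 10, 9]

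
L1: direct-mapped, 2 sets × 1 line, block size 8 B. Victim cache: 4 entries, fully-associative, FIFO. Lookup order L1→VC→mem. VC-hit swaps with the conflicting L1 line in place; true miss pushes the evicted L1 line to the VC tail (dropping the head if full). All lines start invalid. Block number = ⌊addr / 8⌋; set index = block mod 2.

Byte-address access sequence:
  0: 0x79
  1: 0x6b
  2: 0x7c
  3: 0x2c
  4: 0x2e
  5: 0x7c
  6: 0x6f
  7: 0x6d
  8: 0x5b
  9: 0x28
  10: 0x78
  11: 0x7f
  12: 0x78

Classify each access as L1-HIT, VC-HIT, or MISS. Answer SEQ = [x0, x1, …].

SEQ = [MISS, MISS, VC-HIT, MISS, L1-HIT, VC-HIT, VC-HIT, L1-HIT, MISS, VC-HIT, VC-HIT, L1-HIT, L1-HIT]

0: 0x79 (blk 15, set 1) → MISS  vc=[]
1: 0x6b (blk 13, set 1) → MISS  vc=[15]
2: 0x7c (blk 15, set 1) → VC-HIT  vc=[13]
3: 0x2c (blk 5, set 1) → MISS  vc=[13, 15]
4: 0x2e (blk 5, set 1) → L1-HIT  vc=[13, 15]
5: 0x7c (blk 15, set 1) → VC-HIT  vc=[13, 5]
6: 0x6f (blk 13, set 1) → VC-HIT  vc=[15, 5]
7: 0x6d (blk 13, set 1) → L1-HIT  vc=[15, 5]
8: 0x5b (blk 11, set 1) → MISS  vc=[15, 5, 13]
9: 0x28 (blk 5, set 1) → VC-HIT  vc=[15, 11, 13]
10: 0x78 (blk 15, set 1) → VC-HIT  vc=[5, 11, 13]
11: 0x7f (blk 15, set 1) → L1-HIT  vc=[5, 11, 13]
12: 0x78 (blk 15, set 1) → L1-HIT  vc=[5, 11, 13]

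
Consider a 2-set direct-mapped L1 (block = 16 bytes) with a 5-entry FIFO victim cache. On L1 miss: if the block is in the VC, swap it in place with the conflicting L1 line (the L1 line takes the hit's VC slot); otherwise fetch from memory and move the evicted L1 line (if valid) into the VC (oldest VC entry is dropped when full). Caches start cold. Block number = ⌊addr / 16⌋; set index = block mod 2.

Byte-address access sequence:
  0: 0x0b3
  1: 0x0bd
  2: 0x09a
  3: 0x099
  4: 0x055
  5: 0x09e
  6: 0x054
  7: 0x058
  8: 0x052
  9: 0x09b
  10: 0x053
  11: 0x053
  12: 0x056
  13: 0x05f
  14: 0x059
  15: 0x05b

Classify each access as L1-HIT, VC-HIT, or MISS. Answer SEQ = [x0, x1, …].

#0 0xb3→b11/s1 MISS; vc=[]
#1 0xbd→b11/s1 L1-HIT; vc=[]
#2 0x9a→b9/s1 MISS; vc=[11]
#3 0x99→b9/s1 L1-HIT; vc=[11]
#4 0x55→b5/s1 MISS; vc=[11,9]
#5 0x9e→b9/s1 VC-HIT; vc=[11,5]
#6 0x54→b5/s1 VC-HIT; vc=[11,9]
#7 0x58→b5/s1 L1-HIT; vc=[11,9]
#8 0x52→b5/s1 L1-HIT; vc=[11,9]
#9 0x9b→b9/s1 VC-HIT; vc=[11,5]
#10 0x53→b5/s1 VC-HIT; vc=[11,9]
#11 0x53→b5/s1 L1-HIT; vc=[11,9]
#12 0x56→b5/s1 L1-HIT; vc=[11,9]
#13 0x5f→b5/s1 L1-HIT; vc=[11,9]
#14 0x59→b5/s1 L1-HIT; vc=[11,9]
#15 0x5b→b5/s1 L1-HIT; vc=[11,9]

SEQ = [MISS, L1-HIT, MISS, L1-HIT, MISS, VC-HIT, VC-HIT, L1-HIT, L1-HIT, VC-HIT, VC-HIT, L1-HIT, L1-HIT, L1-HIT, L1-HIT, L1-HIT]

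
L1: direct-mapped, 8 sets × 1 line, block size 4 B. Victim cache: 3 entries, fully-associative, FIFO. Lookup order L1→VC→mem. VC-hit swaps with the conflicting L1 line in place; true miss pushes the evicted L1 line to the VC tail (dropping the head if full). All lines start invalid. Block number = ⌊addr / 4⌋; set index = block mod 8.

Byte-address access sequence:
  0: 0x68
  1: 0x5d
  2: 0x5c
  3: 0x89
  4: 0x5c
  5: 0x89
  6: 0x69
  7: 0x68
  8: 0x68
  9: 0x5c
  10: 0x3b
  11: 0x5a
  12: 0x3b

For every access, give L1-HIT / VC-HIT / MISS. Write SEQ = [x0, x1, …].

#0 0x68→b26/s2 MISS; vc=[]
#1 0x5d→b23/s7 MISS; vc=[]
#2 0x5c→b23/s7 L1-HIT; vc=[]
#3 0x89→b34/s2 MISS; vc=[26]
#4 0x5c→b23/s7 L1-HIT; vc=[26]
#5 0x89→b34/s2 L1-HIT; vc=[26]
#6 0x69→b26/s2 VC-HIT; vc=[34]
#7 0x68→b26/s2 L1-HIT; vc=[34]
#8 0x68→b26/s2 L1-HIT; vc=[34]
#9 0x5c→b23/s7 L1-HIT; vc=[34]
#10 0x3b→b14/s6 MISS; vc=[34]
#11 0x5a→b22/s6 MISS; vc=[34,14]
#12 0x3b→b14/s6 VC-HIT; vc=[34,22]

SEQ = [MISS, MISS, L1-HIT, MISS, L1-HIT, L1-HIT, VC-HIT, L1-HIT, L1-HIT, L1-HIT, MISS, MISS, VC-HIT]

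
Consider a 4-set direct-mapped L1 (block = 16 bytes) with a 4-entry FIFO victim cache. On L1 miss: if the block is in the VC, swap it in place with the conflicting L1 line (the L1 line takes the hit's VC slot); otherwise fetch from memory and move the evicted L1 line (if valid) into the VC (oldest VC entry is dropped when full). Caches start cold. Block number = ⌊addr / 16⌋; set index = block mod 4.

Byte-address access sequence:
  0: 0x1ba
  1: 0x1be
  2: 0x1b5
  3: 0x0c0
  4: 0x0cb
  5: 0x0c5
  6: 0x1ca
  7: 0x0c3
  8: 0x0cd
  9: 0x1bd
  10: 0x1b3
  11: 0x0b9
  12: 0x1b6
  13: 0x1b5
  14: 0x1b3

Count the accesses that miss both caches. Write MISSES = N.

  [0] addr=0x1ba blk=27 s=3: MISS | VC []
  [1] addr=0x1be blk=27 s=3: L1-HIT | VC []
  [2] addr=0x1b5 blk=27 s=3: L1-HIT | VC []
  [3] addr=0xc0 blk=12 s=0: MISS | VC []
  [4] addr=0xcb blk=12 s=0: L1-HIT | VC []
  [5] addr=0xc5 blk=12 s=0: L1-HIT | VC []
  [6] addr=0x1ca blk=28 s=0: MISS | VC [12]
  [7] addr=0xc3 blk=12 s=0: VC-HIT | VC [28]
  [8] addr=0xcd blk=12 s=0: L1-HIT | VC [28]
  [9] addr=0x1bd blk=27 s=3: L1-HIT | VC [28]
  [10] addr=0x1b3 blk=27 s=3: L1-HIT | VC [28]
  [11] addr=0xb9 blk=11 s=3: MISS | VC [28, 27]
  [12] addr=0x1b6 blk=27 s=3: VC-HIT | VC [28, 11]
  [13] addr=0x1b5 blk=27 s=3: L1-HIT | VC [28, 11]
  [14] addr=0x1b3 blk=27 s=3: L1-HIT | VC [28, 11]

MISSES = 4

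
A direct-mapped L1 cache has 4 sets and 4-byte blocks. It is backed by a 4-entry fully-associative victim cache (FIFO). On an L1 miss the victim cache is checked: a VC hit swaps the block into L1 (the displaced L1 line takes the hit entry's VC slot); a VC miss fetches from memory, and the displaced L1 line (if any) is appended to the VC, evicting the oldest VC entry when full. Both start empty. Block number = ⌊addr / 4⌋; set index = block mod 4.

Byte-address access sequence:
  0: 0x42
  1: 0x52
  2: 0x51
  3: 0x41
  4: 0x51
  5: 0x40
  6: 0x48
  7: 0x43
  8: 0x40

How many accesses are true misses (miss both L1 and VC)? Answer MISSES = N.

MISSES = 3

  [0] addr=0x42 blk=16 s=0: MISS | VC []
  [1] addr=0x52 blk=20 s=0: MISS | VC [16]
  [2] addr=0x51 blk=20 s=0: L1-HIT | VC [16]
  [3] addr=0x41 blk=16 s=0: VC-HIT | VC [20]
  [4] addr=0x51 blk=20 s=0: VC-HIT | VC [16]
  [5] addr=0x40 blk=16 s=0: VC-HIT | VC [20]
  [6] addr=0x48 blk=18 s=2: MISS | VC [20]
  [7] addr=0x43 blk=16 s=0: L1-HIT | VC [20]
  [8] addr=0x40 blk=16 s=0: L1-HIT | VC [20]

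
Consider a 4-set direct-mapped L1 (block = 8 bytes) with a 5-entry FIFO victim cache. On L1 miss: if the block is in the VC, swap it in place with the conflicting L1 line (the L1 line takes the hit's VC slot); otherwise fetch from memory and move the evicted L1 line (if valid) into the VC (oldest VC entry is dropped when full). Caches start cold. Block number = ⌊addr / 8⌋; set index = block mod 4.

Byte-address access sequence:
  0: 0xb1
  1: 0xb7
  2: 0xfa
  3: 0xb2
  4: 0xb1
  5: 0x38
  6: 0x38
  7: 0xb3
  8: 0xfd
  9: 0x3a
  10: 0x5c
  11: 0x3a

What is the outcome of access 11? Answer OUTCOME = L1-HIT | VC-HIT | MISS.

OUTCOME = VC-HIT

#0 0xb1→b22/s2 MISS; vc=[]
#1 0xb7→b22/s2 L1-HIT; vc=[]
#2 0xfa→b31/s3 MISS; vc=[]
#3 0xb2→b22/s2 L1-HIT; vc=[]
#4 0xb1→b22/s2 L1-HIT; vc=[]
#5 0x38→b7/s3 MISS; vc=[31]
#6 0x38→b7/s3 L1-HIT; vc=[31]
#7 0xb3→b22/s2 L1-HIT; vc=[31]
#8 0xfd→b31/s3 VC-HIT; vc=[7]
#9 0x3a→b7/s3 VC-HIT; vc=[31]
#10 0x5c→b11/s3 MISS; vc=[31,7]
#11 0x3a→b7/s3 VC-HIT; vc=[31,11]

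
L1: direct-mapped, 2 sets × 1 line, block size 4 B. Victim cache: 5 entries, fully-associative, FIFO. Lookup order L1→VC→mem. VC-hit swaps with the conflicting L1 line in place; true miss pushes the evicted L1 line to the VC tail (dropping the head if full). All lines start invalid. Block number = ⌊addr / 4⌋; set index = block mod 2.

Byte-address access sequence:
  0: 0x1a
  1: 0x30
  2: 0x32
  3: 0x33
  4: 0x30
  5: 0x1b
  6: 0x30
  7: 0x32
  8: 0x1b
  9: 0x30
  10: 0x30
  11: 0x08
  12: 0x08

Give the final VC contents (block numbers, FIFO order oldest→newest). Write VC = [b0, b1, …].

#0 0x1a→b6/s0 MISS; vc=[]
#1 0x30→b12/s0 MISS; vc=[6]
#2 0x32→b12/s0 L1-HIT; vc=[6]
#3 0x33→b12/s0 L1-HIT; vc=[6]
#4 0x30→b12/s0 L1-HIT; vc=[6]
#5 0x1b→b6/s0 VC-HIT; vc=[12]
#6 0x30→b12/s0 VC-HIT; vc=[6]
#7 0x32→b12/s0 L1-HIT; vc=[6]
#8 0x1b→b6/s0 VC-HIT; vc=[12]
#9 0x30→b12/s0 VC-HIT; vc=[6]
#10 0x30→b12/s0 L1-HIT; vc=[6]
#11 0x8→b2/s0 MISS; vc=[6,12]
#12 0x8→b2/s0 L1-HIT; vc=[6,12]

VC = [6, 12]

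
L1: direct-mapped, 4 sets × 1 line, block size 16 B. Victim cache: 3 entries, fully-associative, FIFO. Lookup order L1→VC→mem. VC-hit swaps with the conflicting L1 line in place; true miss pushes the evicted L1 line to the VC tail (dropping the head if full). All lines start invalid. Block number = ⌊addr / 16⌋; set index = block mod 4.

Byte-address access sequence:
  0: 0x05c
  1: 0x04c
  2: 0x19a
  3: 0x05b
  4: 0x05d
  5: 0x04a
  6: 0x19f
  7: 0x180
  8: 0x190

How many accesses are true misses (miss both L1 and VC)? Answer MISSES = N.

  [0] addr=0x5c blk=5 s=1: MISS | VC []
  [1] addr=0x4c blk=4 s=0: MISS | VC []
  [2] addr=0x19a blk=25 s=1: MISS | VC [5]
  [3] addr=0x5b blk=5 s=1: VC-HIT | VC [25]
  [4] addr=0x5d blk=5 s=1: L1-HIT | VC [25]
  [5] addr=0x4a blk=4 s=0: L1-HIT | VC [25]
  [6] addr=0x19f blk=25 s=1: VC-HIT | VC [5]
  [7] addr=0x180 blk=24 s=0: MISS | VC [5, 4]
  [8] addr=0x190 blk=25 s=1: L1-HIT | VC [5, 4]

MISSES = 4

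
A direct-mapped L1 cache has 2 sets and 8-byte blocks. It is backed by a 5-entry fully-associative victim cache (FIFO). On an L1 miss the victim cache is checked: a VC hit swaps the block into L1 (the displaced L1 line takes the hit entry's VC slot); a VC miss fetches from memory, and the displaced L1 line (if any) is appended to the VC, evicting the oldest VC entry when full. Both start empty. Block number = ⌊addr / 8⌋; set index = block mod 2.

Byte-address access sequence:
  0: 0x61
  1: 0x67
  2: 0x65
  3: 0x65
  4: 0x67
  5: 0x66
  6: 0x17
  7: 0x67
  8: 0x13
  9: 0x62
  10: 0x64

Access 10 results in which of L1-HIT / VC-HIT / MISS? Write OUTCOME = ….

0: 0x61 (blk 12, set 0) → MISS  vc=[]
1: 0x67 (blk 12, set 0) → L1-HIT  vc=[]
2: 0x65 (blk 12, set 0) → L1-HIT  vc=[]
3: 0x65 (blk 12, set 0) → L1-HIT  vc=[]
4: 0x67 (blk 12, set 0) → L1-HIT  vc=[]
5: 0x66 (blk 12, set 0) → L1-HIT  vc=[]
6: 0x17 (blk 2, set 0) → MISS  vc=[12]
7: 0x67 (blk 12, set 0) → VC-HIT  vc=[2]
8: 0x13 (blk 2, set 0) → VC-HIT  vc=[12]
9: 0x62 (blk 12, set 0) → VC-HIT  vc=[2]
10: 0x64 (blk 12, set 0) → L1-HIT  vc=[2]

OUTCOME = L1-HIT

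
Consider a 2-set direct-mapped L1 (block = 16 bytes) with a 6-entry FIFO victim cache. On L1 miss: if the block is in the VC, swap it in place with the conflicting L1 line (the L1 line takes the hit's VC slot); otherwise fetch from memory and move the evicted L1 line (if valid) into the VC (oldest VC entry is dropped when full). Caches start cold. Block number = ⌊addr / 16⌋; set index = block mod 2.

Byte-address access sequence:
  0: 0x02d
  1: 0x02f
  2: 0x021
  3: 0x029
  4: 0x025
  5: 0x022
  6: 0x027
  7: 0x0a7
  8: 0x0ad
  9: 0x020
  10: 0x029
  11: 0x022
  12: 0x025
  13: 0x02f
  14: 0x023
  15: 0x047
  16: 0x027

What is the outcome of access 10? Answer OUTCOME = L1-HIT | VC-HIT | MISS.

0: 0x2d (blk 2, set 0) → MISS  vc=[]
1: 0x2f (blk 2, set 0) → L1-HIT  vc=[]
2: 0x21 (blk 2, set 0) → L1-HIT  vc=[]
3: 0x29 (blk 2, set 0) → L1-HIT  vc=[]
4: 0x25 (blk 2, set 0) → L1-HIT  vc=[]
5: 0x22 (blk 2, set 0) → L1-HIT  vc=[]
6: 0x27 (blk 2, set 0) → L1-HIT  vc=[]
7: 0xa7 (blk 10, set 0) → MISS  vc=[2]
8: 0xad (blk 10, set 0) → L1-HIT  vc=[2]
9: 0x20 (blk 2, set 0) → VC-HIT  vc=[10]
10: 0x29 (blk 2, set 0) → L1-HIT  vc=[10]
11: 0x22 (blk 2, set 0) → L1-HIT  vc=[10]
12: 0x25 (blk 2, set 0) → L1-HIT  vc=[10]
13: 0x2f (blk 2, set 0) → L1-HIT  vc=[10]
14: 0x23 (blk 2, set 0) → L1-HIT  vc=[10]
15: 0x47 (blk 4, set 0) → MISS  vc=[10, 2]
16: 0x27 (blk 2, set 0) → VC-HIT  vc=[10, 4]

OUTCOME = L1-HIT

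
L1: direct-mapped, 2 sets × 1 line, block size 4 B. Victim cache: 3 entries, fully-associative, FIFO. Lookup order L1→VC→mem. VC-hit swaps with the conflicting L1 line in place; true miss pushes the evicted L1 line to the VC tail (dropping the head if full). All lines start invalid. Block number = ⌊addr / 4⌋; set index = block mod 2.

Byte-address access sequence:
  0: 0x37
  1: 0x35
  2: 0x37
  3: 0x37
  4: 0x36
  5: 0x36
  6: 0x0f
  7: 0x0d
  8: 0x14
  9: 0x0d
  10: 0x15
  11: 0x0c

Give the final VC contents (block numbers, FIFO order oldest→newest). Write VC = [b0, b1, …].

VC = [13, 5]

#0 0x37→b13/s1 MISS; vc=[]
#1 0x35→b13/s1 L1-HIT; vc=[]
#2 0x37→b13/s1 L1-HIT; vc=[]
#3 0x37→b13/s1 L1-HIT; vc=[]
#4 0x36→b13/s1 L1-HIT; vc=[]
#5 0x36→b13/s1 L1-HIT; vc=[]
#6 0xf→b3/s1 MISS; vc=[13]
#7 0xd→b3/s1 L1-HIT; vc=[13]
#8 0x14→b5/s1 MISS; vc=[13,3]
#9 0xd→b3/s1 VC-HIT; vc=[13,5]
#10 0x15→b5/s1 VC-HIT; vc=[13,3]
#11 0xc→b3/s1 VC-HIT; vc=[13,5]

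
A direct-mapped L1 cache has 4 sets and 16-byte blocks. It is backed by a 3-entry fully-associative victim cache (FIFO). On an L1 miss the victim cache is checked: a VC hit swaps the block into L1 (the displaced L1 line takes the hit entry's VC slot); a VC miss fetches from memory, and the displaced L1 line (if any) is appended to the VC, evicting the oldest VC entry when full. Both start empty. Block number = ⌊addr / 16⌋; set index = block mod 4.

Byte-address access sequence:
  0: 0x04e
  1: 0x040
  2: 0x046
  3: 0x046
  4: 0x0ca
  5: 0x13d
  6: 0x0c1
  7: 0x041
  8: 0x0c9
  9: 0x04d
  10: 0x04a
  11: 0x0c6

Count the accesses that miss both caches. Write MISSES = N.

MISSES = 3

#0 0x4e→b4/s0 MISS; vc=[]
#1 0x40→b4/s0 L1-HIT; vc=[]
#2 0x46→b4/s0 L1-HIT; vc=[]
#3 0x46→b4/s0 L1-HIT; vc=[]
#4 0xca→b12/s0 MISS; vc=[4]
#5 0x13d→b19/s3 MISS; vc=[4]
#6 0xc1→b12/s0 L1-HIT; vc=[4]
#7 0x41→b4/s0 VC-HIT; vc=[12]
#8 0xc9→b12/s0 VC-HIT; vc=[4]
#9 0x4d→b4/s0 VC-HIT; vc=[12]
#10 0x4a→b4/s0 L1-HIT; vc=[12]
#11 0xc6→b12/s0 VC-HIT; vc=[4]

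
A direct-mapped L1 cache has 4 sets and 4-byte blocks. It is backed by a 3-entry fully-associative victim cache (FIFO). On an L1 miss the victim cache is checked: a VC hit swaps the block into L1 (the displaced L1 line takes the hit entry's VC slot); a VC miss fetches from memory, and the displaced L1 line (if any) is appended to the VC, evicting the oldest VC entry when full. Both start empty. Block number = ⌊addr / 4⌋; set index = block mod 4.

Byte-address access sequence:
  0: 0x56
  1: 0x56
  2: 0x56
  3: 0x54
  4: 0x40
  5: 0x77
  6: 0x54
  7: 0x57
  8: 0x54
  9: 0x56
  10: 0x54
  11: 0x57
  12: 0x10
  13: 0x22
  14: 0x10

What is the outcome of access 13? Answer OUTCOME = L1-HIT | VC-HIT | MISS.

#0 0x56→b21/s1 MISS; vc=[]
#1 0x56→b21/s1 L1-HIT; vc=[]
#2 0x56→b21/s1 L1-HIT; vc=[]
#3 0x54→b21/s1 L1-HIT; vc=[]
#4 0x40→b16/s0 MISS; vc=[]
#5 0x77→b29/s1 MISS; vc=[21]
#6 0x54→b21/s1 VC-HIT; vc=[29]
#7 0x57→b21/s1 L1-HIT; vc=[29]
#8 0x54→b21/s1 L1-HIT; vc=[29]
#9 0x56→b21/s1 L1-HIT; vc=[29]
#10 0x54→b21/s1 L1-HIT; vc=[29]
#11 0x57→b21/s1 L1-HIT; vc=[29]
#12 0x10→b4/s0 MISS; vc=[29,16]
#13 0x22→b8/s0 MISS; vc=[29,16,4]
#14 0x10→b4/s0 VC-HIT; vc=[29,16,8]

OUTCOME = MISS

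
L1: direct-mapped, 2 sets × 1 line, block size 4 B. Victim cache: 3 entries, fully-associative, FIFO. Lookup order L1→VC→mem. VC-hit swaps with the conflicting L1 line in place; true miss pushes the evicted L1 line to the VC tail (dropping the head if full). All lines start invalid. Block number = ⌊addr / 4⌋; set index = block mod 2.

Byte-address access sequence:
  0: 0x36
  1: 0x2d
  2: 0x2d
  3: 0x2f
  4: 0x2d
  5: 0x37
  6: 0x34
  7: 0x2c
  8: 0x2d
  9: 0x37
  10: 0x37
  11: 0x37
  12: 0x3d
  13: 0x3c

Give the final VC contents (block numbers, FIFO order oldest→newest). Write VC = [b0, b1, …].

  [0] addr=0x36 blk=13 s=1: MISS | VC []
  [1] addr=0x2d blk=11 s=1: MISS | VC [13]
  [2] addr=0x2d blk=11 s=1: L1-HIT | VC [13]
  [3] addr=0x2f blk=11 s=1: L1-HIT | VC [13]
  [4] addr=0x2d blk=11 s=1: L1-HIT | VC [13]
  [5] addr=0x37 blk=13 s=1: VC-HIT | VC [11]
  [6] addr=0x34 blk=13 s=1: L1-HIT | VC [11]
  [7] addr=0x2c blk=11 s=1: VC-HIT | VC [13]
  [8] addr=0x2d blk=11 s=1: L1-HIT | VC [13]
  [9] addr=0x37 blk=13 s=1: VC-HIT | VC [11]
  [10] addr=0x37 blk=13 s=1: L1-HIT | VC [11]
  [11] addr=0x37 blk=13 s=1: L1-HIT | VC [11]
  [12] addr=0x3d blk=15 s=1: MISS | VC [11, 13]
  [13] addr=0x3c blk=15 s=1: L1-HIT | VC [11, 13]

VC = [11, 13]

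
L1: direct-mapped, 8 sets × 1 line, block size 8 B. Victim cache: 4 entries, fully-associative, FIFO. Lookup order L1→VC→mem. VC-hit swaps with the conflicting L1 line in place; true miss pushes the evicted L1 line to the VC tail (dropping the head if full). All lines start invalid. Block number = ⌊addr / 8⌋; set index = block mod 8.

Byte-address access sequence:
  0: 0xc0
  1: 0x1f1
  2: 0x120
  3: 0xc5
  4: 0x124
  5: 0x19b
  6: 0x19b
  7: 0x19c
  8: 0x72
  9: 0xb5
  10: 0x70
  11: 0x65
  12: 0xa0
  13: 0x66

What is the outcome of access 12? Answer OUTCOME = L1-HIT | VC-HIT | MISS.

  [0] addr=0xc0 blk=24 s=0: MISS | VC []
  [1] addr=0x1f1 blk=62 s=6: MISS | VC []
  [2] addr=0x120 blk=36 s=4: MISS | VC []
  [3] addr=0xc5 blk=24 s=0: L1-HIT | VC []
  [4] addr=0x124 blk=36 s=4: L1-HIT | VC []
  [5] addr=0x19b blk=51 s=3: MISS | VC []
  [6] addr=0x19b blk=51 s=3: L1-HIT | VC []
  [7] addr=0x19c blk=51 s=3: L1-HIT | VC []
  [8] addr=0x72 blk=14 s=6: MISS | VC [62]
  [9] addr=0xb5 blk=22 s=6: MISS | VC [62, 14]
  [10] addr=0x70 blk=14 s=6: VC-HIT | VC [62, 22]
  [11] addr=0x65 blk=12 s=4: MISS | VC [62, 22, 36]
  [12] addr=0xa0 blk=20 s=4: MISS | VC [62, 22, 36, 12]
  [13] addr=0x66 blk=12 s=4: VC-HIT | VC [62, 22, 36, 20]

OUTCOME = MISS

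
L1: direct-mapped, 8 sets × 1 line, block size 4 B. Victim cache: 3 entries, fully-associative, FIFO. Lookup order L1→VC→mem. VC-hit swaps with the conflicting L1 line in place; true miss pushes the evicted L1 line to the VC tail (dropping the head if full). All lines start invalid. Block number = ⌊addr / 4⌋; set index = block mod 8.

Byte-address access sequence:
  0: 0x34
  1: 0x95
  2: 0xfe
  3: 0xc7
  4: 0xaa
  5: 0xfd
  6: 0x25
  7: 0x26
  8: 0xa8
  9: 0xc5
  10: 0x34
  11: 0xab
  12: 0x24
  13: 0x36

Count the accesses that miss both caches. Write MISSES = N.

#0 0x34→b13/s5 MISS; vc=[]
#1 0x95→b37/s5 MISS; vc=[13]
#2 0xfe→b63/s7 MISS; vc=[13]
#3 0xc7→b49/s1 MISS; vc=[13]
#4 0xaa→b42/s2 MISS; vc=[13]
#5 0xfd→b63/s7 L1-HIT; vc=[13]
#6 0x25→b9/s1 MISS; vc=[13,49]
#7 0x26→b9/s1 L1-HIT; vc=[13,49]
#8 0xa8→b42/s2 L1-HIT; vc=[13,49]
#9 0xc5→b49/s1 VC-HIT; vc=[13,9]
#10 0x34→b13/s5 VC-HIT; vc=[37,9]
#11 0xab→b42/s2 L1-HIT; vc=[37,9]
#12 0x24→b9/s1 VC-HIT; vc=[37,49]
#13 0x36→b13/s5 L1-HIT; vc=[37,49]

MISSES = 6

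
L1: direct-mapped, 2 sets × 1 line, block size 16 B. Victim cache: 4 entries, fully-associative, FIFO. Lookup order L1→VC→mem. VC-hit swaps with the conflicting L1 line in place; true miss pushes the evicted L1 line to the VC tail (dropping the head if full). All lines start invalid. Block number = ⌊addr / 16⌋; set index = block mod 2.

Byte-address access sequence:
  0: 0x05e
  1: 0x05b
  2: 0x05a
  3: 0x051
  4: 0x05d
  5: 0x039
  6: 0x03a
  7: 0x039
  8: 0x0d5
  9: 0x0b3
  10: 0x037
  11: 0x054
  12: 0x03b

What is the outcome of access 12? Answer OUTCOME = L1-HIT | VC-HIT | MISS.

0: 0x5e (blk 5, set 1) → MISS  vc=[]
1: 0x5b (blk 5, set 1) → L1-HIT  vc=[]
2: 0x5a (blk 5, set 1) → L1-HIT  vc=[]
3: 0x51 (blk 5, set 1) → L1-HIT  vc=[]
4: 0x5d (blk 5, set 1) → L1-HIT  vc=[]
5: 0x39 (blk 3, set 1) → MISS  vc=[5]
6: 0x3a (blk 3, set 1) → L1-HIT  vc=[5]
7: 0x39 (blk 3, set 1) → L1-HIT  vc=[5]
8: 0xd5 (blk 13, set 1) → MISS  vc=[5, 3]
9: 0xb3 (blk 11, set 1) → MISS  vc=[5, 3, 13]
10: 0x37 (blk 3, set 1) → VC-HIT  vc=[5, 11, 13]
11: 0x54 (blk 5, set 1) → VC-HIT  vc=[3, 11, 13]
12: 0x3b (blk 3, set 1) → VC-HIT  vc=[5, 11, 13]

OUTCOME = VC-HIT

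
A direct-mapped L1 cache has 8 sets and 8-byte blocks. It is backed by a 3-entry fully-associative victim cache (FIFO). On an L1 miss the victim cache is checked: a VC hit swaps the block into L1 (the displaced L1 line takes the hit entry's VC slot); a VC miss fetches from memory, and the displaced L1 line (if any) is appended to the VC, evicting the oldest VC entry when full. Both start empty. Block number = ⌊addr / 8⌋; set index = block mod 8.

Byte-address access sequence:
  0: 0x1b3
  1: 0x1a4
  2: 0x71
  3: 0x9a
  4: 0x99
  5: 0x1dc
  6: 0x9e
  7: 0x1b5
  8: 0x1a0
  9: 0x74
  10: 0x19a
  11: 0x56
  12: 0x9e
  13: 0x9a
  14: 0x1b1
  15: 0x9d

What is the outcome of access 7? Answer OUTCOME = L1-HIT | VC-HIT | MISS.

OUTCOME = VC-HIT

  [0] addr=0x1b3 blk=54 s=6: MISS | VC []
  [1] addr=0x1a4 blk=52 s=4: MISS | VC []
  [2] addr=0x71 blk=14 s=6: MISS | VC [54]
  [3] addr=0x9a blk=19 s=3: MISS | VC [54]
  [4] addr=0x99 blk=19 s=3: L1-HIT | VC [54]
  [5] addr=0x1dc blk=59 s=3: MISS | VC [54, 19]
  [6] addr=0x9e blk=19 s=3: VC-HIT | VC [54, 59]
  [7] addr=0x1b5 blk=54 s=6: VC-HIT | VC [14, 59]
  [8] addr=0x1a0 blk=52 s=4: L1-HIT | VC [14, 59]
  [9] addr=0x74 blk=14 s=6: VC-HIT | VC [54, 59]
  [10] addr=0x19a blk=51 s=3: MISS | VC [54, 59, 19]
  [11] addr=0x56 blk=10 s=2: MISS | VC [54, 59, 19]
  [12] addr=0x9e blk=19 s=3: VC-HIT | VC [54, 59, 51]
  [13] addr=0x9a blk=19 s=3: L1-HIT | VC [54, 59, 51]
  [14] addr=0x1b1 blk=54 s=6: VC-HIT | VC [14, 59, 51]
  [15] addr=0x9d blk=19 s=3: L1-HIT | VC [14, 59, 51]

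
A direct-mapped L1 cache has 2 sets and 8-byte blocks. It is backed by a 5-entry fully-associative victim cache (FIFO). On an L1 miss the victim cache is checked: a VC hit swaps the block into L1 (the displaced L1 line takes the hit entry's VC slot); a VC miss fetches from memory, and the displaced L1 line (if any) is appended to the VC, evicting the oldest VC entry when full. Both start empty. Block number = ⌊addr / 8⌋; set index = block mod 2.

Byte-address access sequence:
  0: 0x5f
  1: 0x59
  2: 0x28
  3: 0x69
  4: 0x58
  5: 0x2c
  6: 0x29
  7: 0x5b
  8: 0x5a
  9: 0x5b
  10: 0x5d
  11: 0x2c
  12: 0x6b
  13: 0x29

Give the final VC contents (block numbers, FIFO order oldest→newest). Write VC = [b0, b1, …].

  [0] addr=0x5f blk=11 s=1: MISS | VC []
  [1] addr=0x59 blk=11 s=1: L1-HIT | VC []
  [2] addr=0x28 blk=5 s=1: MISS | VC [11]
  [3] addr=0x69 blk=13 s=1: MISS | VC [11, 5]
  [4] addr=0x58 blk=11 s=1: VC-HIT | VC [13, 5]
  [5] addr=0x2c blk=5 s=1: VC-HIT | VC [13, 11]
  [6] addr=0x29 blk=5 s=1: L1-HIT | VC [13, 11]
  [7] addr=0x5b blk=11 s=1: VC-HIT | VC [13, 5]
  [8] addr=0x5a blk=11 s=1: L1-HIT | VC [13, 5]
  [9] addr=0x5b blk=11 s=1: L1-HIT | VC [13, 5]
  [10] addr=0x5d blk=11 s=1: L1-HIT | VC [13, 5]
  [11] addr=0x2c blk=5 s=1: VC-HIT | VC [13, 11]
  [12] addr=0x6b blk=13 s=1: VC-HIT | VC [5, 11]
  [13] addr=0x29 blk=5 s=1: VC-HIT | VC [13, 11]

VC = [13, 11]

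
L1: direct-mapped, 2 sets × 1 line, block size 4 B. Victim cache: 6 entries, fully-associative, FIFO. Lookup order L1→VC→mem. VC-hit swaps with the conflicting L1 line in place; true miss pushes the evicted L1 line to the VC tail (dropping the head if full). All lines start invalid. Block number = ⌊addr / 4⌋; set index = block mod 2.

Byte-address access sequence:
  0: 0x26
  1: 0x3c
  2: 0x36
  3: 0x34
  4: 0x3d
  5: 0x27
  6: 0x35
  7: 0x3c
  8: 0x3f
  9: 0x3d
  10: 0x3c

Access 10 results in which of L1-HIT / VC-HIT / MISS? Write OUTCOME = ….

  [0] addr=0x26 blk=9 s=1: MISS | VC []
  [1] addr=0x3c blk=15 s=1: MISS | VC [9]
  [2] addr=0x36 blk=13 s=1: MISS | VC [9, 15]
  [3] addr=0x34 blk=13 s=1: L1-HIT | VC [9, 15]
  [4] addr=0x3d blk=15 s=1: VC-HIT | VC [9, 13]
  [5] addr=0x27 blk=9 s=1: VC-HIT | VC [15, 13]
  [6] addr=0x35 blk=13 s=1: VC-HIT | VC [15, 9]
  [7] addr=0x3c blk=15 s=1: VC-HIT | VC [13, 9]
  [8] addr=0x3f blk=15 s=1: L1-HIT | VC [13, 9]
  [9] addr=0x3d blk=15 s=1: L1-HIT | VC [13, 9]
  [10] addr=0x3c blk=15 s=1: L1-HIT | VC [13, 9]

OUTCOME = L1-HIT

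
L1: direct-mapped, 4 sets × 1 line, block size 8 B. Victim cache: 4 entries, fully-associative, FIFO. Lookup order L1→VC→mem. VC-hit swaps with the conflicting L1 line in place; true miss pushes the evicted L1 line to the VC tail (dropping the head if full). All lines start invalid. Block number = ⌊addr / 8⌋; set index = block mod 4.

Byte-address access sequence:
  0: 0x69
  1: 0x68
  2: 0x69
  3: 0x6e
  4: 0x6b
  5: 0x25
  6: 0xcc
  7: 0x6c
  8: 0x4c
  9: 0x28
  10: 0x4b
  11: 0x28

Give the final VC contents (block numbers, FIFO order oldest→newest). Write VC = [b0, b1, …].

VC = [25, 13, 9]

  [0] addr=0x69 blk=13 s=1: MISS | VC []
  [1] addr=0x68 blk=13 s=1: L1-HIT | VC []
  [2] addr=0x69 blk=13 s=1: L1-HIT | VC []
  [3] addr=0x6e blk=13 s=1: L1-HIT | VC []
  [4] addr=0x6b blk=13 s=1: L1-HIT | VC []
  [5] addr=0x25 blk=4 s=0: MISS | VC []
  [6] addr=0xcc blk=25 s=1: MISS | VC [13]
  [7] addr=0x6c blk=13 s=1: VC-HIT | VC [25]
  [8] addr=0x4c blk=9 s=1: MISS | VC [25, 13]
  [9] addr=0x28 blk=5 s=1: MISS | VC [25, 13, 9]
  [10] addr=0x4b blk=9 s=1: VC-HIT | VC [25, 13, 5]
  [11] addr=0x28 blk=5 s=1: VC-HIT | VC [25, 13, 9]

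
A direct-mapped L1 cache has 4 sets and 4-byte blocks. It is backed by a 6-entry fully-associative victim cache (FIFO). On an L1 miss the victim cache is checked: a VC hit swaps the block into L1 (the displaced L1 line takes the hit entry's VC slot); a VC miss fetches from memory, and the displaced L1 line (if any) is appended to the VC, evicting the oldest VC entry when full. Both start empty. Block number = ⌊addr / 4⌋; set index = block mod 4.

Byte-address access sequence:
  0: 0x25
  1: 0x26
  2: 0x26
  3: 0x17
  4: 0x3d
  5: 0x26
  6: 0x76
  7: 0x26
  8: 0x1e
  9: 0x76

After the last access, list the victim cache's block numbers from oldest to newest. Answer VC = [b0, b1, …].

VC = [5, 9, 15]

  [0] addr=0x25 blk=9 s=1: MISS | VC []
  [1] addr=0x26 blk=9 s=1: L1-HIT | VC []
  [2] addr=0x26 blk=9 s=1: L1-HIT | VC []
  [3] addr=0x17 blk=5 s=1: MISS | VC [9]
  [4] addr=0x3d blk=15 s=3: MISS | VC [9]
  [5] addr=0x26 blk=9 s=1: VC-HIT | VC [5]
  [6] addr=0x76 blk=29 s=1: MISS | VC [5, 9]
  [7] addr=0x26 blk=9 s=1: VC-HIT | VC [5, 29]
  [8] addr=0x1e blk=7 s=3: MISS | VC [5, 29, 15]
  [9] addr=0x76 blk=29 s=1: VC-HIT | VC [5, 9, 15]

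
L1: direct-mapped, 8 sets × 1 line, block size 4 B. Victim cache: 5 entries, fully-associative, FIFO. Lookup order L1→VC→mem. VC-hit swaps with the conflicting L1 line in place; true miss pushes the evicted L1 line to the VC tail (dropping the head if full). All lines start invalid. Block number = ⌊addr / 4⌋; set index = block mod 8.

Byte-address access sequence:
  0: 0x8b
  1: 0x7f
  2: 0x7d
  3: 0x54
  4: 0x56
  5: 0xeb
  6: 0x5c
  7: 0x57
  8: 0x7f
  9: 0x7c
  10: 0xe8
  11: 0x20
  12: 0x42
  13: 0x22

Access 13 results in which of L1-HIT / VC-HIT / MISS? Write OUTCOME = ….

OUTCOME = VC-HIT

  [0] addr=0x8b blk=34 s=2: MISS | VC []
  [1] addr=0x7f blk=31 s=7: MISS | VC []
  [2] addr=0x7d blk=31 s=7: L1-HIT | VC []
  [3] addr=0x54 blk=21 s=5: MISS | VC []
  [4] addr=0x56 blk=21 s=5: L1-HIT | VC []
  [5] addr=0xeb blk=58 s=2: MISS | VC [34]
  [6] addr=0x5c blk=23 s=7: MISS | VC [34, 31]
  [7] addr=0x57 blk=21 s=5: L1-HIT | VC [34, 31]
  [8] addr=0x7f blk=31 s=7: VC-HIT | VC [34, 23]
  [9] addr=0x7c blk=31 s=7: L1-HIT | VC [34, 23]
  [10] addr=0xe8 blk=58 s=2: L1-HIT | VC [34, 23]
  [11] addr=0x20 blk=8 s=0: MISS | VC [34, 23]
  [12] addr=0x42 blk=16 s=0: MISS | VC [34, 23, 8]
  [13] addr=0x22 blk=8 s=0: VC-HIT | VC [34, 23, 16]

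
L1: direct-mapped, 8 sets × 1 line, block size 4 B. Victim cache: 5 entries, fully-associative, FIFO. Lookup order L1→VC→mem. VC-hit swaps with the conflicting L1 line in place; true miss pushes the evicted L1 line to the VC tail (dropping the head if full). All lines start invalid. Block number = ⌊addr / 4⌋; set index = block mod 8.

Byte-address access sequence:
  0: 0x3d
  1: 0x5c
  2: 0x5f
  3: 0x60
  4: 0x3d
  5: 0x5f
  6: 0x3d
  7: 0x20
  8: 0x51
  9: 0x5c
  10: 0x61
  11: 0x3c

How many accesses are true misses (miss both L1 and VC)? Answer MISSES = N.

  [0] addr=0x3d blk=15 s=7: MISS | VC []
  [1] addr=0x5c blk=23 s=7: MISS | VC [15]
  [2] addr=0x5f blk=23 s=7: L1-HIT | VC [15]
  [3] addr=0x60 blk=24 s=0: MISS | VC [15]
  [4] addr=0x3d blk=15 s=7: VC-HIT | VC [23]
  [5] addr=0x5f blk=23 s=7: VC-HIT | VC [15]
  [6] addr=0x3d blk=15 s=7: VC-HIT | VC [23]
  [7] addr=0x20 blk=8 s=0: MISS | VC [23, 24]
  [8] addr=0x51 blk=20 s=4: MISS | VC [23, 24]
  [9] addr=0x5c blk=23 s=7: VC-HIT | VC [15, 24]
  [10] addr=0x61 blk=24 s=0: VC-HIT | VC [15, 8]
  [11] addr=0x3c blk=15 s=7: VC-HIT | VC [23, 8]

MISSES = 5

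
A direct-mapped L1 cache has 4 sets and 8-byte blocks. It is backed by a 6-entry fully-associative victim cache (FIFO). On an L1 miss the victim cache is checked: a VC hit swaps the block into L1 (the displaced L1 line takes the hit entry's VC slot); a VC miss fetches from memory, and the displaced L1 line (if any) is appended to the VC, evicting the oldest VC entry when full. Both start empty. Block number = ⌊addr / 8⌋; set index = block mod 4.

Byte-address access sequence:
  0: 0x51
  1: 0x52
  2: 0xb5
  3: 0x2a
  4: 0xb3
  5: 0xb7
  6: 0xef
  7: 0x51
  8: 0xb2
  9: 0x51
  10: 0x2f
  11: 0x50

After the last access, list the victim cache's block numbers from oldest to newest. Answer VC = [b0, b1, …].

  [0] addr=0x51 blk=10 s=2: MISS | VC []
  [1] addr=0x52 blk=10 s=2: L1-HIT | VC []
  [2] addr=0xb5 blk=22 s=2: MISS | VC [10]
  [3] addr=0x2a blk=5 s=1: MISS | VC [10]
  [4] addr=0xb3 blk=22 s=2: L1-HIT | VC [10]
  [5] addr=0xb7 blk=22 s=2: L1-HIT | VC [10]
  [6] addr=0xef blk=29 s=1: MISS | VC [10, 5]
  [7] addr=0x51 blk=10 s=2: VC-HIT | VC [22, 5]
  [8] addr=0xb2 blk=22 s=2: VC-HIT | VC [10, 5]
  [9] addr=0x51 blk=10 s=2: VC-HIT | VC [22, 5]
  [10] addr=0x2f blk=5 s=1: VC-HIT | VC [22, 29]
  [11] addr=0x50 blk=10 s=2: L1-HIT | VC [22, 29]

VC = [22, 29]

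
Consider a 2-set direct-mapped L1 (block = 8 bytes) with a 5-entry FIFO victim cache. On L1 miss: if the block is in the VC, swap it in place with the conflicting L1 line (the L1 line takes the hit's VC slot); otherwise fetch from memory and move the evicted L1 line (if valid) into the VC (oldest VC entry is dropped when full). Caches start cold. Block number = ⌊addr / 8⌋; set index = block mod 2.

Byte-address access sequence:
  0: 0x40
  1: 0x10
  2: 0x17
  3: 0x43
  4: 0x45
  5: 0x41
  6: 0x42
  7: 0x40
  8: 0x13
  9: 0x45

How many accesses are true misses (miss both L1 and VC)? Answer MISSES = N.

  [0] addr=0x40 blk=8 s=0: MISS | VC []
  [1] addr=0x10 blk=2 s=0: MISS | VC [8]
  [2] addr=0x17 blk=2 s=0: L1-HIT | VC [8]
  [3] addr=0x43 blk=8 s=0: VC-HIT | VC [2]
  [4] addr=0x45 blk=8 s=0: L1-HIT | VC [2]
  [5] addr=0x41 blk=8 s=0: L1-HIT | VC [2]
  [6] addr=0x42 blk=8 s=0: L1-HIT | VC [2]
  [7] addr=0x40 blk=8 s=0: L1-HIT | VC [2]
  [8] addr=0x13 blk=2 s=0: VC-HIT | VC [8]
  [9] addr=0x45 blk=8 s=0: VC-HIT | VC [2]

MISSES = 2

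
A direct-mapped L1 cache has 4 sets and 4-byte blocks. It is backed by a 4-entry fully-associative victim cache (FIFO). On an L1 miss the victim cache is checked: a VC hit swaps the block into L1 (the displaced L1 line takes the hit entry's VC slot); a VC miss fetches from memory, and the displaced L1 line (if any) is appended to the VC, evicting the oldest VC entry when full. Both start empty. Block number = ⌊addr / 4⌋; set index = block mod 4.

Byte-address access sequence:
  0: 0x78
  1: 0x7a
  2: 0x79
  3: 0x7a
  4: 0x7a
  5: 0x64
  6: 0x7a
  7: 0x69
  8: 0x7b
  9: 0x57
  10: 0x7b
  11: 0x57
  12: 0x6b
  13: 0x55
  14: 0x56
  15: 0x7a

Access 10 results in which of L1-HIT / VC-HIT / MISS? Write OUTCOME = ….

#0 0x78→b30/s2 MISS; vc=[]
#1 0x7a→b30/s2 L1-HIT; vc=[]
#2 0x79→b30/s2 L1-HIT; vc=[]
#3 0x7a→b30/s2 L1-HIT; vc=[]
#4 0x7a→b30/s2 L1-HIT; vc=[]
#5 0x64→b25/s1 MISS; vc=[]
#6 0x7a→b30/s2 L1-HIT; vc=[]
#7 0x69→b26/s2 MISS; vc=[30]
#8 0x7b→b30/s2 VC-HIT; vc=[26]
#9 0x57→b21/s1 MISS; vc=[26,25]
#10 0x7b→b30/s2 L1-HIT; vc=[26,25]
#11 0x57→b21/s1 L1-HIT; vc=[26,25]
#12 0x6b→b26/s2 VC-HIT; vc=[30,25]
#13 0x55→b21/s1 L1-HIT; vc=[30,25]
#14 0x56→b21/s1 L1-HIT; vc=[30,25]
#15 0x7a→b30/s2 VC-HIT; vc=[26,25]

OUTCOME = L1-HIT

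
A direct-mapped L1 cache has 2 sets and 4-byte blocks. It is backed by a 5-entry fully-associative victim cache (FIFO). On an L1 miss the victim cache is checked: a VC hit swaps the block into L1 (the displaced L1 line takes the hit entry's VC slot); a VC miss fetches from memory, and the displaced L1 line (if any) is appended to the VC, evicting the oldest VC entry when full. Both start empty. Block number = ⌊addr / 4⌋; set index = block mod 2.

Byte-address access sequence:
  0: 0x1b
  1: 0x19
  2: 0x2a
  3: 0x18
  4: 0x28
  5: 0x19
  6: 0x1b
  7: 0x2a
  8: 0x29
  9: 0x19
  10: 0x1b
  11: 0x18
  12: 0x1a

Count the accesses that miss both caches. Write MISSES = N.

MISSES = 2

#0 0x1b→b6/s0 MISS; vc=[]
#1 0x19→b6/s0 L1-HIT; vc=[]
#2 0x2a→b10/s0 MISS; vc=[6]
#3 0x18→b6/s0 VC-HIT; vc=[10]
#4 0x28→b10/s0 VC-HIT; vc=[6]
#5 0x19→b6/s0 VC-HIT; vc=[10]
#6 0x1b→b6/s0 L1-HIT; vc=[10]
#7 0x2a→b10/s0 VC-HIT; vc=[6]
#8 0x29→b10/s0 L1-HIT; vc=[6]
#9 0x19→b6/s0 VC-HIT; vc=[10]
#10 0x1b→b6/s0 L1-HIT; vc=[10]
#11 0x18→b6/s0 L1-HIT; vc=[10]
#12 0x1a→b6/s0 L1-HIT; vc=[10]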